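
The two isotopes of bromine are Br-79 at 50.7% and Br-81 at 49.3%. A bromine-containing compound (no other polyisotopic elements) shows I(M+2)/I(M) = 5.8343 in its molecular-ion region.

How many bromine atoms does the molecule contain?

6

The M+2/M ratio from n Br atoms is n · q/p = n · 0.493/0.507.
n = 5.8343 × 0.507/0.493 = 6.00 ≈ 6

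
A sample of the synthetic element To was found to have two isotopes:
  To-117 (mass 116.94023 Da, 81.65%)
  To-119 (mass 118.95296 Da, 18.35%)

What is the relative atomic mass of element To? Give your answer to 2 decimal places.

Ar = Σ fᵢ·mᵢ = 0.8165 × 116.94023 + 0.1835 × 118.95296
= 95.481698 + 21.827868 = 117.309566 Da

117.31 Da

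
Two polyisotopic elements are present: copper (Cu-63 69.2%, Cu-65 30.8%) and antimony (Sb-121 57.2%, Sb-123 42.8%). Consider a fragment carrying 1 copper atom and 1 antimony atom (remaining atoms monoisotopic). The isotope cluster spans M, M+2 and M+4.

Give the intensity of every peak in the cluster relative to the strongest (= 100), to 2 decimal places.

83.80 : 100.00 : 27.91

Copper pattern (n=1): 0.6920 : 0.3080
Antimony pattern (n=1): 0.5720 : 0.4280
Convolve the two distributions (both contribute in 2-u steps):
  M: 0.6920×0.5720 = 0.395824
  M+2: 0.6920×0.4280 + 0.3080×0.5720 = 0.472352
  M+4: 0.3080×0.4280 = 0.131824
Scale to base peak (0.472352) = 100: 83.80 : 100.00 : 27.91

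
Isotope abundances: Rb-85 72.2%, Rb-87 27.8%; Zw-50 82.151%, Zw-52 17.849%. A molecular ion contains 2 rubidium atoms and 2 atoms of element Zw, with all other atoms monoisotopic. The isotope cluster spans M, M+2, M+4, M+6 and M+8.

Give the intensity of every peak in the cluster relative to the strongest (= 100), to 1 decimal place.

83.0 : 100.0 : 44.0 : 8.4 : 0.6

Rubidium pattern (n=2): 0.521284 : 0.401432 : 0.077284
Element Zw pattern (n=2): 0.67487868 : 0.29326264 : 0.03185868
Convolve the two distributions (both contribute in 2-u steps):
  M: 0.521284×0.67487868 = 0.351803
  M+2: 0.521284×0.29326264 + 0.401432×0.67487868 = 0.423791
  M+4: 0.521284×0.03185868 + 0.401432×0.29326264 + 0.077284×0.67487868 = 0.186490
  M+6: 0.401432×0.03185868 + 0.077284×0.29326264 = 0.035454
  M+8: 0.077284×0.03185868 = 0.002462
Scale to base peak (0.423791) = 100: 83.0 : 100.0 : 44.0 : 8.4 : 0.6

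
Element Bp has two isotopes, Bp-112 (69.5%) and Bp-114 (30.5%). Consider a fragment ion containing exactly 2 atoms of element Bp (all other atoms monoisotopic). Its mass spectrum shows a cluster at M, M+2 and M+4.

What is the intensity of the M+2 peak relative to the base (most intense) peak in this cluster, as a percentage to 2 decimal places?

Binomial terms of (0.695 + 0.305)^2: M 0.4830, M+2 0.4240, M+4 0.0930 → M is the base peak.
P(M) = C(2,0) × 0.695^2 × 0.305^0 = 1 × 0.483025 × 1.0000 = 0.483025 (base)
P(M+2) = C(2,1) × 0.695^1 × 0.305^1 = 2 × 0.6950 × 0.3050 = 0.423950
Relative intensity = 0.423950 / 0.483025 × 100 = 87.77

87.77%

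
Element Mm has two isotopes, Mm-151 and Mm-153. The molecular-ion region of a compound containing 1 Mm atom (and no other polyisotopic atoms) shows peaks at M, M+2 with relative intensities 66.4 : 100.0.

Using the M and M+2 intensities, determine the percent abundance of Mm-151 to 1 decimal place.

If p is the fraction of Mm that is Mm-151, then I(M+2)/I(M) = [C(1,1)·p^0·(1−p)] / p^1 = 1·(1−p)/p = 100.0/66.4 = 1.5060
(1−p)/p = 1.5060/1 = 1.5060  ⇒  p = 1/(1 + 1.5060) = 0.3990
Mm-151: 39.9%, Mm-153: 60.1%.

39.9%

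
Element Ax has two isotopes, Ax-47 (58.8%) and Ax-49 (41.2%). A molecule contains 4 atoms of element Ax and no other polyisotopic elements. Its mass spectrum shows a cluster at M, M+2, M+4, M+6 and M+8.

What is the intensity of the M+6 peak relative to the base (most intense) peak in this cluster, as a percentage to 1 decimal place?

(0.588 + 0.412)^4 gives M 0.1195, M+2 0.3350, M+4 0.3521, M+6 0.1645, M+8 0.0288; the largest is M+4.
P(M+4) = C(4,2) × 0.588^2 × 0.412^2 = 6 × 0.345744 × 0.169744 = 0.352128 (base)
P(M+6) = C(4,3) × 0.588^1 × 0.412^3 = 4 × 0.5880 × 0.06993453 = 0.164486
Relative intensity = 0.164486 / 0.352128 × 100 = 46.7

46.7%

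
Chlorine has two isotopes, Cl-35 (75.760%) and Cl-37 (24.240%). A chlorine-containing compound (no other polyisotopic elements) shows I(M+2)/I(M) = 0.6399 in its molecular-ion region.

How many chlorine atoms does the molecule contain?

2

For n independent Cl atoms, I(M+2)/I(M) = n · (abundance Cl-37) / (abundance Cl-35) = n · 0.24240/0.75760.
n = 0.6399 × 0.75760/0.24240 = 2.00 ≈ 2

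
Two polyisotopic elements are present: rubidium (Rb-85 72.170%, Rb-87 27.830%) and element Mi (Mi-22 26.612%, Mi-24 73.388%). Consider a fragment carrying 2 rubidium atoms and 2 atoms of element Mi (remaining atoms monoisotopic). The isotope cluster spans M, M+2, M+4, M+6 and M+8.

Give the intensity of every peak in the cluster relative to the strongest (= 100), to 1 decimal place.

8.3 : 52.4 : 100.0 : 55.7 : 9.4

Rubidium pattern (n=2): 0.52085089 : 0.40169822 : 0.07745089
Element Mi pattern (n=2): 0.07081985 : 0.39060029 : 0.53857985
Convolve the two distributions (both contribute in 2-u steps):
  M: 0.52085089×0.07081985 = 0.036887
  M+2: 0.52085089×0.39060029 + 0.40169822×0.07081985 = 0.231893
  M+4: 0.52085089×0.53857985 + 0.40169822×0.39060029 + 0.07745089×0.07081985 = 0.442908
  M+6: 0.40169822×0.53857985 + 0.07745089×0.39060029 = 0.246599
  M+8: 0.07745089×0.53857985 = 0.041713
Scale to base peak (0.442908) = 100: 8.3 : 52.4 : 100.0 : 55.7 : 9.4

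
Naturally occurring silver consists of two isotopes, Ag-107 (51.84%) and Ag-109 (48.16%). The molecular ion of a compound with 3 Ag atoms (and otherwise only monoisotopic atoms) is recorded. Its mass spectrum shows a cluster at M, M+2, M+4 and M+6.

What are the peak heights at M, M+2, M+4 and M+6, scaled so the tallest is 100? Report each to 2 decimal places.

35.88 : 100.00 : 92.90 : 28.77

Expanding (0.5184 + 0.4816)^3:
P(M) = 0.5184^3 = 0.139314
P(M+2) = 3 × 0.5184^2 × 0.4816^1 = 0.388273
P(M+4) = 3 × 0.5184^1 × 0.4816^2 = 0.360711
P(M+6) = 0.4816^3 = 0.111702
The M+2 peak is largest (0.388273); scaling to 100 gives 35.88 : 100.00 : 92.90 : 28.77.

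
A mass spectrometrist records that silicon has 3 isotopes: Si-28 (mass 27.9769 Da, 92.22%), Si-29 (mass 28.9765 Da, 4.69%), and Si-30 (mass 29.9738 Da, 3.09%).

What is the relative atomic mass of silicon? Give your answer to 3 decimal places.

The abundance-weighted mean is 0.9222 × 27.9769 + 0.0469 × 28.9765 + 0.0309 × 29.9738
= 25.80030 + 1.35900 + 0.92619 = 28.08549 Da

28.085 Da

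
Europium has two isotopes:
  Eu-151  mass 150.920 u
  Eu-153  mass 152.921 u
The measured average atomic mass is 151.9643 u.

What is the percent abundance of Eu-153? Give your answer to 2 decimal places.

52.19%

Let x be the fractional abundance of Eu-151; then Eu-153 has abundance 1 − x.
150.920·x + 152.921·(1 − x) = 151.9643
(150.920 − 152.921)·x = 151.9643 − 152.921
x = -0.9567 / -2.001 = 0.47811 → 47.81% Eu-151, 52.19% Eu-153.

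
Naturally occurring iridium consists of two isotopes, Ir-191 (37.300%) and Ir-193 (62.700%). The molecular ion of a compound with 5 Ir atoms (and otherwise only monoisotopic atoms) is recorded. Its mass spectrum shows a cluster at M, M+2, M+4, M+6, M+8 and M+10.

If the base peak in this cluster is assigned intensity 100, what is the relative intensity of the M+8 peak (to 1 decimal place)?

Binomial terms of (0.37300 + 0.62700)^5: M 0.0072, M+2 0.0607, M+4 0.2040, M+6 0.3429, M+8 0.2882, M+10 0.0969 → M+6 is the base peak.
P(M+6) = C(5,3) × 0.37300^2 × 0.62700^3 = 10 × 0.139129 × 0.24649188 = 0.342942 (base)
P(M+8) = C(5,4) × 0.37300^1 × 0.62700^4 = 5 × 0.3730 × 0.15455041 = 0.288237
Relative intensity = 0.288237 / 0.342942 × 100 = 84.0

84.0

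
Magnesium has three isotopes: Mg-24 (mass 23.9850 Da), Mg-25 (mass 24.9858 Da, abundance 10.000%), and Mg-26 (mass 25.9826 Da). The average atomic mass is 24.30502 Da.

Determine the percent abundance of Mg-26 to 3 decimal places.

The remaining 90.000% is split between Mg-24 (fraction x) and Mg-26 (fraction 0.90000 − x).
Substituting: 23.9850x + 25.9826(0.90000 − x) = 21.80644
(23.9850 − 25.9826)x = -1.5779  ⇒  x = 0.78990, y = 0.11010
Mg-24: 78.990%, Mg-26: 11.010%.

11.010%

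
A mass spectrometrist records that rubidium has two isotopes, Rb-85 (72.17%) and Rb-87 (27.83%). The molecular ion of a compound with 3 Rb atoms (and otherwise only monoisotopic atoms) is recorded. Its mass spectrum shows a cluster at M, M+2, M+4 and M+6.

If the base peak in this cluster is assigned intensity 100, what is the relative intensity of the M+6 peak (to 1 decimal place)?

5.0

Binomial terms of (0.7217 + 0.2783)^3: M 0.3759, M+2 0.4349, M+4 0.1677, M+6 0.0216 → M+2 is the base peak.
P(M+2) = C(3,1) × 0.7217^2 × 0.2783^1 = 3 × 0.52085089 × 0.2783 = 0.434858 (base)
P(M+6) = C(3,3) × 0.7217^0 × 0.2783^3 = 1 × 1.0000 × 0.02155458 = 0.021555
Relative intensity = 0.021555 / 0.434858 × 100 = 5.0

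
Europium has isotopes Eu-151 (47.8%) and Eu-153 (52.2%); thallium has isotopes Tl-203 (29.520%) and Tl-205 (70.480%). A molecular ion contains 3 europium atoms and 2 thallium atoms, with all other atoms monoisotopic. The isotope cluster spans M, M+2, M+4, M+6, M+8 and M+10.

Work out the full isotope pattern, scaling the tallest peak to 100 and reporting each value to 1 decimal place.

2.7 : 21.7 : 67.2 : 100.0 : 71.8 : 20.0

Europium pattern (n=3): 0.10921535 : 0.35780594 : 0.39074206 : 0.14223665
Thallium pattern (n=2): 0.08714304 : 0.41611392 : 0.49674304
Convolve the two distributions (both contribute in 2-u steps):
  M: 0.10921535×0.08714304 = 0.009517
  M+2: 0.10921535×0.41611392 + 0.35780594×0.08714304 = 0.076626
  M+4: 0.10921535×0.49674304 + 0.35780594×0.41611392 + 0.39074206×0.08714304 = 0.237190
  M+6: 0.35780594×0.49674304 + 0.39074206×0.41611392 + 0.14223665×0.08714304 = 0.352726
  M+8: 0.39074206×0.49674304 + 0.14223665×0.41611392 = 0.253285
  M+10: 0.14223665×0.49674304 = 0.070655
Scale to base peak (0.352726) = 100: 2.7 : 21.7 : 67.2 : 100.0 : 71.8 : 20.0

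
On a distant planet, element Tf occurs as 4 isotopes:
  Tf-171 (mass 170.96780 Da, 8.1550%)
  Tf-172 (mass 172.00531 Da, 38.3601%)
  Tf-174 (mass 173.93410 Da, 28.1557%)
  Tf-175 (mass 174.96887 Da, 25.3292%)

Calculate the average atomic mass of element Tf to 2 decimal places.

Average mass = Σ (abundance × isotope mass) = 0.081550 × 170.96780 + 0.383601 × 172.00531 + 0.281557 × 173.93410 + 0.253292 × 174.96887
= 13.942424 + 65.981409 + 48.972363 + 44.318215 = 173.214411 Da

173.21 Da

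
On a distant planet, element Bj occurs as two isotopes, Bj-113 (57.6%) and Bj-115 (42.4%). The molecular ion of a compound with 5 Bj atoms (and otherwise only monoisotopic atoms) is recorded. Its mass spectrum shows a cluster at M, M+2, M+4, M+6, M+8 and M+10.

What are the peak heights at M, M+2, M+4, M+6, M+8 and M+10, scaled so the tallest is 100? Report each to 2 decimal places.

18.45 : 67.92 : 100.00 : 73.61 : 27.09 : 3.99

The 5 Bj atoms are independent, so intensities follow the terms of (0.576 + 0.424)^5.
P(M) = 0.576^5 = 0.063403
P(M+2) = 5 × 0.576^4 × 0.424^1 = 0.233360
P(M+4) = 10 × 0.576^3 × 0.424^2 = 0.343557
P(M+6) = 10 × 0.576^2 × 0.424^3 = 0.252896
P(M+8) = 5 × 0.576^1 × 0.424^4 = 0.093080
P(M+10) = 0.424^5 = 0.013703
The M+4 peak is largest (0.343557); scaling to 100 gives 18.45 : 67.92 : 100.00 : 73.61 : 27.09 : 3.99.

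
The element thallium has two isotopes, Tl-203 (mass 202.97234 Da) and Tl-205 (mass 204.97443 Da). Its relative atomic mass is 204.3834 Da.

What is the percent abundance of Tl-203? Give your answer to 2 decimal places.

29.52%

With x = fraction of Tl-203 (so Tl-205 is 1 − x):
202.97234·x + 204.97443·(1 − x) = 204.3834
(202.97234 − 204.97443)·x = 204.3834 − 204.97443
x = -0.59103 / -2.00209 = 0.29521 → 29.52% Tl-203, 70.48% Tl-205.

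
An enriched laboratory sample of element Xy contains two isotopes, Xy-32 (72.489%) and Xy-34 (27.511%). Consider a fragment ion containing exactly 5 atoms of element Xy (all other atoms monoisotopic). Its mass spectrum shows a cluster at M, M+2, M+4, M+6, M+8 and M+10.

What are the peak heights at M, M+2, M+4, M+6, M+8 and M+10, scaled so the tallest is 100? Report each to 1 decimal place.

52.7 : 100.0 : 75.9 : 28.8 : 5.5 : 0.4

Each Xy atom is independently Xy-32 (p = 0.72489) or Xy-34 (q = 0.27511); the cluster is the binomial expansion (p + q)^5.
P(M) = 0.72489^5 = 0.200152
P(M+2) = 5 × 0.72489^4 × 0.27511^1 = 0.379809
P(M+4) = 10 × 0.72489^3 × 0.27511^2 = 0.288290
P(M+6) = 10 × 0.72489^2 × 0.27511^3 = 0.109412
P(M+8) = 5 × 0.72489^1 × 0.27511^4 = 0.020762
P(M+10) = 0.27511^5 = 0.001576
The M+2 peak is largest (0.379809); scaling to 100 gives 52.7 : 100.0 : 75.9 : 28.8 : 5.5 : 0.4.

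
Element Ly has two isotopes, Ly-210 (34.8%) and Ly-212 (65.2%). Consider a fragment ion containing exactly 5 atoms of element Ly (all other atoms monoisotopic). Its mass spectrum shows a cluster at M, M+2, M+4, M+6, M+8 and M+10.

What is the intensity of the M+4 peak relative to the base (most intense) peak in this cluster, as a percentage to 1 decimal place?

53.4%

Term probabilities: M 0.0051, M+2 0.0478, M+4 0.1792, M+6 0.3357, M+8 0.3144, M+10 0.1178. Base peak = M+6.
P(M+6) = C(5,3) × 0.348^2 × 0.652^3 = 10 × 0.121104 × 0.27716781 = 0.335661 (base)
P(M+4) = C(5,2) × 0.348^3 × 0.652^2 = 10 × 0.04214419 × 0.425104 = 0.179157
Relative intensity = 0.179157 / 0.335661 × 100 = 53.4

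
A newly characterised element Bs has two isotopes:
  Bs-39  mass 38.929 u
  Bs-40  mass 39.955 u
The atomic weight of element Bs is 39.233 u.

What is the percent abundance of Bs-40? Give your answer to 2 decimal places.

29.63%

Let x be the fractional abundance of Bs-39; then Bs-40 has abundance 1 − x.
38.929·x + 39.955·(1 − x) = 39.233
(38.929 − 39.955)·x = 39.233 − 39.955
x = -0.722 / -1.026 = 0.70370 → 70.37% Bs-39, 29.63% Bs-40.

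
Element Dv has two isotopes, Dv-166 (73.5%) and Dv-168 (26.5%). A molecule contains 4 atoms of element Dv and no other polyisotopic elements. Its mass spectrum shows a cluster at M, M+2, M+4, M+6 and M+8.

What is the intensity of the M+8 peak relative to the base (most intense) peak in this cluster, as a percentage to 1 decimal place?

1.2%

Term probabilities: M 0.2918, M+2 0.4209, M+4 0.2276, M+6 0.0547, M+8 0.0049. Base peak = M+2.
P(M+2) = C(4,1) × 0.735^3 × 0.265^1 = 4 × 0.39706537 × 0.2650 = 0.420889 (base)
P(M+8) = C(4,4) × 0.735^0 × 0.265^4 = 1 × 1.0000 × 0.00493155 = 0.004932
Relative intensity = 0.004932 / 0.420889 × 100 = 1.2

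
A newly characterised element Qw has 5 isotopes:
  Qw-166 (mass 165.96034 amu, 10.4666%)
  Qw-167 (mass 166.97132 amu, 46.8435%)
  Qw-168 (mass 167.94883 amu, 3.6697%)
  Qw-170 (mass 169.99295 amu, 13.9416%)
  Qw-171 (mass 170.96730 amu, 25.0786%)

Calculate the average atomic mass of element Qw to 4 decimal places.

168.3248 amu

Average mass = Σ (abundance × isotope mass) = 0.104666 × 165.96034 + 0.468435 × 166.97132 + 0.036697 × 167.94883 + 0.139416 × 169.99295 + 0.250786 × 170.96730
= 17.370405 + 78.215210 + 6.163218 + 23.699737 + 42.876205 = 168.324775 amu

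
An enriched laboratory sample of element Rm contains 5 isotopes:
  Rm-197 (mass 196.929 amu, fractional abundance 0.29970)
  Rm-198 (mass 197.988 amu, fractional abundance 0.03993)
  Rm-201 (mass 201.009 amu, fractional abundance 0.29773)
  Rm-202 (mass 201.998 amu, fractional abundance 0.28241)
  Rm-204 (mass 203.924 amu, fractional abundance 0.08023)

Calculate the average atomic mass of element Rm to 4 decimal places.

Average mass = Σ (abundance × isotope mass) = 0.29970 × 196.929 + 0.03993 × 197.988 + 0.29773 × 201.009 + 0.28241 × 201.998 + 0.08023 × 203.924
= 59.01962 + 7.90566 + 59.84641 + 57.04626 + 16.36082 = 200.17877 amu

200.1788 amu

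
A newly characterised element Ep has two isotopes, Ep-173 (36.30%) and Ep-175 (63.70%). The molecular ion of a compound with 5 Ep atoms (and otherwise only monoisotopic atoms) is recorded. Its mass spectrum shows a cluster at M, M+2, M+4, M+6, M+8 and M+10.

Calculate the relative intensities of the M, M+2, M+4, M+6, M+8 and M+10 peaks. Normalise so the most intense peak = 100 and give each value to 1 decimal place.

1.9 : 16.2 : 57.0 : 100.0 : 87.7 : 30.8

Each Ep atom is independently Ep-173 (p = 0.3630) or Ep-175 (q = 0.6370); the cluster is the binomial expansion (p + q)^5.
P(M) = 0.3630^5 = 0.006303
P(M+2) = 5 × 0.3630^4 × 0.6370^1 = 0.055301
P(M+4) = 10 × 0.3630^3 × 0.6370^2 = 0.194088
P(M+6) = 10 × 0.3630^2 × 0.6370^3 = 0.340590
P(M+8) = 5 × 0.3630^1 × 0.6370^4 = 0.298837
P(M+10) = 0.6370^5 = 0.104881
The M+6 peak is largest (0.340590); scaling to 100 gives 1.9 : 16.2 : 57.0 : 100.0 : 87.7 : 30.8.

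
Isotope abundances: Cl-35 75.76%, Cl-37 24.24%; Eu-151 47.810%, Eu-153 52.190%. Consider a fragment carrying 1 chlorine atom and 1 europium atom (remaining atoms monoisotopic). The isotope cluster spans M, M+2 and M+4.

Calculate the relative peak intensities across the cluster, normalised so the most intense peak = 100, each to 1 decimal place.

Chlorine pattern (n=1): 0.7576 : 0.2424
Europium pattern (n=1): 0.4781 : 0.5219
Convolve the two distributions (both contribute in 2-u steps):
  M: 0.7576×0.4781 = 0.362209
  M+2: 0.7576×0.5219 + 0.2424×0.4781 = 0.511283
  M+4: 0.2424×0.5219 = 0.126509
Scale to base peak (0.511283) = 100: 70.8 : 100.0 : 24.7

70.8 : 100.0 : 24.7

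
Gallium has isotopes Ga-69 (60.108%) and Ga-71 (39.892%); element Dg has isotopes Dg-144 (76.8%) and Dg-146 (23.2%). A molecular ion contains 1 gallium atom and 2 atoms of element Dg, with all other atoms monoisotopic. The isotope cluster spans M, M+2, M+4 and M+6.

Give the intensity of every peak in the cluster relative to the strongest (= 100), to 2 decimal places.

78.87 : 100.00 : 38.82 : 4.78

Gallium pattern (n=1): 0.60108 : 0.39892
Element Dg pattern (n=2): 0.589824 : 0.356352 : 0.053824
Convolve the two distributions (both contribute in 2-u steps):
  M: 0.60108×0.589824 = 0.354531
  M+2: 0.60108×0.356352 + 0.39892×0.589824 = 0.449489
  M+4: 0.60108×0.053824 + 0.39892×0.356352 = 0.174508
  M+6: 0.39892×0.053824 = 0.021471
Scale to base peak (0.449489) = 100: 78.87 : 100.00 : 38.82 : 4.78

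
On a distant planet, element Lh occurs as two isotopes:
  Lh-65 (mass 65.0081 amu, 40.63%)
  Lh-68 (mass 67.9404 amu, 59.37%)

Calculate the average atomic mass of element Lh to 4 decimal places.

66.7490 amu

Average mass = Σ (abundance × isotope mass) = 0.4063 × 65.0081 + 0.5937 × 67.9404
= 26.41279 + 40.33622 = 66.74901 amu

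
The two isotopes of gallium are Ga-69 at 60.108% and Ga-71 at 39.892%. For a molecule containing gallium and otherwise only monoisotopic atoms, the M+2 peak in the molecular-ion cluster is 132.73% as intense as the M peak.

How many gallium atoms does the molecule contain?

2

With n Ga atoms, P(M+2)/P(M) = C(n,1)·p^(n−1)q / p^n = n·q/p = n · 0.39892/0.60108.
n = 1.3273 × 0.60108/0.39892 = 2.00 ≈ 2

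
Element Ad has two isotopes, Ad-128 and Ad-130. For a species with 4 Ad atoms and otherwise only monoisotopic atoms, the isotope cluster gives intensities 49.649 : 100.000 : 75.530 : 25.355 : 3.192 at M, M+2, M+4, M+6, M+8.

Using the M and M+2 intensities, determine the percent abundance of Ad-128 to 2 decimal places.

Write p for the Ad-128 fraction. I(M+2)/I(M) = [C(4,1)·p^3·(1−p)] / p^4 = 4·(1−p)/p = 100.000/49.649 = 2.0141
(1−p)/p = 2.0141/4 = 0.5035  ⇒  p = 1/(1 + 0.5035) = 0.6651
Ad-128: 66.51%, Ad-130: 33.49%.

66.51%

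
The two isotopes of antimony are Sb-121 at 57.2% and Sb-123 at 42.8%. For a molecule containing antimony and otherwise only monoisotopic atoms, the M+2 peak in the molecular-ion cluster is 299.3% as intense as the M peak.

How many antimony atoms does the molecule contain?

4

For n independent Sb atoms, I(M+2)/I(M) = n · (abundance Sb-123) / (abundance Sb-121) = n · 0.428/0.572.
n = 2.993 × 0.572/0.428 = 4.00 ≈ 4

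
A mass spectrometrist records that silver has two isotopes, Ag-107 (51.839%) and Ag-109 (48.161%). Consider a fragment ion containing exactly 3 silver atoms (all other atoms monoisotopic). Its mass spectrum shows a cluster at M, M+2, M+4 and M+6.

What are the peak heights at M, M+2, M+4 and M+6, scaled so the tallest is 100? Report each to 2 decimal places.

35.88 : 100.00 : 92.90 : 28.77

Each Ag atom is independently Ag-107 (p = 0.51839) or Ag-109 (q = 0.48161); the cluster is the binomial expansion (p + q)^3.
P(M) = 0.51839^3 = 0.139306
P(M+2) = 3 × 0.51839^2 × 0.48161^1 = 0.388267
P(M+4) = 3 × 0.51839^1 × 0.48161^2 = 0.360719
P(M+6) = 0.48161^3 = 0.111709
The M+2 peak is largest (0.388267); scaling to 100 gives 35.88 : 100.00 : 92.90 : 28.77.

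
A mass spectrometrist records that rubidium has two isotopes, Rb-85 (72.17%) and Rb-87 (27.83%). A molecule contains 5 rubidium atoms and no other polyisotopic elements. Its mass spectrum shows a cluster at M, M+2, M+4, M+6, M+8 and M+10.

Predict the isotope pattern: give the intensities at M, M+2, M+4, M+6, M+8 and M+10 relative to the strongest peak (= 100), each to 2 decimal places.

51.86 : 100.00 : 77.12 : 29.74 : 5.73 : 0.44

Each Rb atom is independently Rb-85 (p = 0.7217) or Rb-87 (q = 0.2783); the cluster is the binomial expansion (p + q)^5.
P(M) = 0.7217^5 = 0.195787
P(M+2) = 5 × 0.7217^4 × 0.2783^1 = 0.377494
P(M+4) = 10 × 0.7217^3 × 0.2783^2 = 0.291136
P(M+6) = 10 × 0.7217^2 × 0.2783^3 = 0.112267
P(M+8) = 5 × 0.7217^1 × 0.2783^4 = 0.021646
P(M+10) = 0.2783^5 = 0.001669
The M+2 peak is largest (0.377494); scaling to 100 gives 51.86 : 100.00 : 77.12 : 29.74 : 5.73 : 0.44.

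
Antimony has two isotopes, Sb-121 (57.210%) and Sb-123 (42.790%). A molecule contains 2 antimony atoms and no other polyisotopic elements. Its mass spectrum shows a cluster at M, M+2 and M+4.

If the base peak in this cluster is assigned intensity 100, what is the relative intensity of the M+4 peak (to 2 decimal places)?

37.40

Term probabilities: M 0.3273, M+2 0.4896, M+4 0.1831. Base peak = M+2.
P(M+2) = C(2,1) × 0.57210^1 × 0.42790^1 = 2 × 0.5721 × 0.4279 = 0.489603 (base)
P(M+4) = C(2,2) × 0.57210^0 × 0.42790^2 = 1 × 1.0000 × 0.18309841 = 0.183098
Relative intensity = 0.183098 / 0.489603 × 100 = 37.40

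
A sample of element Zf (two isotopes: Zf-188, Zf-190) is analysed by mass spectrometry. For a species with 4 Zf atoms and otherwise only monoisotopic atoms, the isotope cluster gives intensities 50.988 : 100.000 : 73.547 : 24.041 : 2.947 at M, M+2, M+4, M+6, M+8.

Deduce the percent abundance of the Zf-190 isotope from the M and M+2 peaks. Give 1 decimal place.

If p is the fraction of Zf that is Zf-188, then I(M+2)/I(M) = [C(4,1)·p^3·(1−p)] / p^4 = 4·(1−p)/p = 100.000/50.988 = 1.9612
(1−p)/p = 1.9612/4 = 0.4903  ⇒  p = 1/(1 + 0.4903) = 0.6710
Zf-188: 67.1%, Zf-190: 32.9%.

32.9%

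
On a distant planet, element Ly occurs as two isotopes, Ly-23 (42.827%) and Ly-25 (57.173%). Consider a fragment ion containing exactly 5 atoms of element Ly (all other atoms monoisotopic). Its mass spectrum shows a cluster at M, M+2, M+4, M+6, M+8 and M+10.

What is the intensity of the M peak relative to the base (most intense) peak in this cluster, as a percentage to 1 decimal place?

4.2%

Term probabilities: M 0.0144, M+2 0.0962, M+4 0.2568, M+6 0.3428, M+8 0.2288, M+10 0.0611. Base peak = M+6.
P(M+6) = C(5,3) × 0.42827^2 × 0.57173^3 = 10 × 0.18341519 × 0.18688435 = 0.342774 (base)
P(M) = C(5,0) × 0.42827^5 × 0.57173^0 = 1 × 0.01440749 × 1.0000 = 0.014407
Relative intensity = 0.014407 / 0.342774 × 100 = 4.2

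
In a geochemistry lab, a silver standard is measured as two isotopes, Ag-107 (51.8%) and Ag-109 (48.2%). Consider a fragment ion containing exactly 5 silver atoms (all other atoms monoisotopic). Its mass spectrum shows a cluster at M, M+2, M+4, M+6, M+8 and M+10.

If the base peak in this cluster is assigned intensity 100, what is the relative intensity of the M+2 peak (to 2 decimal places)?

53.73

(0.518 + 0.482)^5 gives M 0.0373, M+2 0.1735, M+4 0.3229, M+6 0.3005, M+8 0.1398, M+10 0.0260; the largest is M+4.
P(M+4) = C(5,2) × 0.518^3 × 0.482^2 = 10 × 0.13899183 × 0.232324 = 0.322911 (base)
P(M+2) = C(5,1) × 0.518^4 × 0.482^1 = 5 × 0.07199777 × 0.4820 = 0.173515
Relative intensity = 0.173515 / 0.322911 × 100 = 53.73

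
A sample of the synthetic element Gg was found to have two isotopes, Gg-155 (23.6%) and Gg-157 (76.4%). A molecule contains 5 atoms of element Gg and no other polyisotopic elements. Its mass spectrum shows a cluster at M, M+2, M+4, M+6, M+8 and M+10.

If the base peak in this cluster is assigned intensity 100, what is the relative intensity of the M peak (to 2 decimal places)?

0.18

(0.236 + 0.764)^5 gives M 0.0007, M+2 0.0118, M+4 0.0767, M+6 0.2484, M+8 0.4020, M+10 0.2603; the largest is M+8.
P(M+8) = C(5,4) × 0.236^1 × 0.764^4 = 5 × 0.2360 × 0.34070102 = 0.402027 (base)
P(M) = C(5,0) × 0.236^5 × 0.764^0 = 1 × 0.00073208 × 1.0000 = 0.000732
Relative intensity = 0.000732 / 0.402027 × 100 = 0.18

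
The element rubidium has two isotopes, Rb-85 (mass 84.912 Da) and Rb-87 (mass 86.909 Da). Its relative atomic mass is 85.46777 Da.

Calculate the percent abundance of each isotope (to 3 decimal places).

Rb-85: 72.170%, Rb-87: 27.830%

Writing the weighted mean with unknown fraction x of Rb-85:
84.912·x + 86.909·(1 − x) = 85.46777
(84.912 − 86.909)·x = 85.46777 − 86.909
x = -1.44123 / -1.997 = 0.72170 → 72.170% Rb-85, 27.830% Rb-87.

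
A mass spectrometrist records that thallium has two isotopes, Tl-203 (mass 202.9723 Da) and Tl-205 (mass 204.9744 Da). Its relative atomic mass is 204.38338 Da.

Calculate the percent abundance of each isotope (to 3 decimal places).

With x = fraction of Tl-203 (so Tl-205 is 1 − x):
202.9723·x + 204.9744·(1 − x) = 204.38338
(202.9723 − 204.9744)·x = 204.38338 − 204.9744
x = -0.59102 / -2.0021 = 0.29520 → 29.520% Tl-203, 70.480% Tl-205.

Tl-203: 29.520%, Tl-205: 70.480%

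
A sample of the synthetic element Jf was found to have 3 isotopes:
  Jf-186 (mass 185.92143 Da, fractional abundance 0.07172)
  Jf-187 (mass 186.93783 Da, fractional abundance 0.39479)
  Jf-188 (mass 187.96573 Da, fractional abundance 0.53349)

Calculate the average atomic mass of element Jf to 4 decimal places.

187.4133 Da

Weight each isotope mass by its fractional abundance: 0.07172 × 185.92143 + 0.39479 × 186.93783 + 0.53349 × 187.96573
= 13.334285 + 73.801186 + 100.277837 = 187.413308 Da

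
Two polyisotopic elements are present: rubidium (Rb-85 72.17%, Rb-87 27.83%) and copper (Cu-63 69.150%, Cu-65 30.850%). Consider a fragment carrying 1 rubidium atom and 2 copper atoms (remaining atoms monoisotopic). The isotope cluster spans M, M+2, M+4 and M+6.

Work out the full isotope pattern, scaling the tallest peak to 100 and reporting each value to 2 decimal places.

Rubidium pattern (n=1): 0.7217 : 0.2783
Copper pattern (n=2): 0.47817225 : 0.4266555 : 0.09517225
Convolve the two distributions (both contribute in 2-u steps):
  M: 0.7217×0.47817225 = 0.345097
  M+2: 0.7217×0.4266555 + 0.2783×0.47817225 = 0.440993
  M+4: 0.7217×0.09517225 + 0.2783×0.4266555 = 0.187424
  M+6: 0.2783×0.09517225 = 0.026486
Scale to base peak (0.440993) = 100: 78.25 : 100.00 : 42.50 : 6.01

78.25 : 100.00 : 42.50 : 6.01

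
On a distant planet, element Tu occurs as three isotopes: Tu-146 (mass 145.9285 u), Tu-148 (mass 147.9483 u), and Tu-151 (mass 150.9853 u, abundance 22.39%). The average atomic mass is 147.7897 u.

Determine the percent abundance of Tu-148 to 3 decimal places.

36.092%

The remaining 77.61% is split between Tu-146 (fraction x) and Tu-148 (fraction 0.7761 − x).
Substituting: 145.9285x + 147.9483(0.7761 − x) = 113.98409133
(145.9285 − 147.9483)x = -0.8385843  ⇒  x = 0.41518, y = 0.36092
Tu-146: 41.518%, Tu-148: 36.092%.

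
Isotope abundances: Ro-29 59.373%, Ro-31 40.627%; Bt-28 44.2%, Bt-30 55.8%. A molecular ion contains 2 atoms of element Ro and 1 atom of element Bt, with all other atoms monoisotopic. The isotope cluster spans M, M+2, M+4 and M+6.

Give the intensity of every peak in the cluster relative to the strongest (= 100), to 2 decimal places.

38.01 : 100.00 : 83.46 : 22.47

Element Ro pattern (n=2): 0.35251531 : 0.48242937 : 0.16505531
Element Bt pattern (n=1): 0.4420 : 0.5580
Convolve the two distributions (both contribute in 2-u steps):
  M: 0.35251531×0.4420 = 0.155812
  M+2: 0.35251531×0.5580 + 0.48242937×0.4420 = 0.409937
  M+4: 0.48242937×0.5580 + 0.16505531×0.4420 = 0.342150
  M+6: 0.16505531×0.5580 = 0.092101
Scale to base peak (0.409937) = 100: 38.01 : 100.00 : 83.46 : 22.47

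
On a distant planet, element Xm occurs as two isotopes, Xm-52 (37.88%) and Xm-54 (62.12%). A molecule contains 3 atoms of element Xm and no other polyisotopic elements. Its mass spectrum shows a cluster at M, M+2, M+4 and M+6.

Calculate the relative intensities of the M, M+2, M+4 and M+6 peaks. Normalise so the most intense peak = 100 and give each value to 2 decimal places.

12.39 : 60.98 : 100.00 : 54.66

The 3 Xm atoms are independent, so intensities follow the terms of (0.3788 + 0.6212)^3.
P(M) = 0.3788^3 = 0.054354
P(M+2) = 3 × 0.3788^2 × 0.6212^1 = 0.267407
P(M+4) = 3 × 0.3788^1 × 0.6212^2 = 0.438525
P(M+6) = 0.6212^3 = 0.239715
The M+4 peak is largest (0.438525); scaling to 100 gives 12.39 : 60.98 : 100.00 : 54.66.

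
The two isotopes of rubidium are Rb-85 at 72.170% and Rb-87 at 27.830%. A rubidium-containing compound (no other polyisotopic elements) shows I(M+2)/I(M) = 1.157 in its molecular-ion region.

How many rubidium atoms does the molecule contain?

The M+2/M ratio from n Rb atoms is n · q/p = n · 0.27830/0.72170.
n = 1.157 × 0.72170/0.27830 = 3.00 ≈ 3

3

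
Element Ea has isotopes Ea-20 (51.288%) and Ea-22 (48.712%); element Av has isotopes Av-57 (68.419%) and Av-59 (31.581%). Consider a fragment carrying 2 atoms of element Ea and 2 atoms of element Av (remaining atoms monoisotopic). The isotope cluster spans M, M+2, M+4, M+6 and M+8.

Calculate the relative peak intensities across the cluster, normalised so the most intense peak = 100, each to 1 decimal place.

34.9 : 98.4 : 100.0 : 43.1 : 6.7

Element Ea pattern (n=2): 0.26304589 : 0.49966821 : 0.23728589
Element Av pattern (n=2): 0.46811596 : 0.43214809 : 0.09973596
Convolve the two distributions (both contribute in 2-u steps):
  M: 0.26304589×0.46811596 = 0.123136
  M+2: 0.26304589×0.43214809 + 0.49966821×0.46811596 = 0.347577
  M+4: 0.26304589×0.09973596 + 0.49966821×0.43214809 + 0.23728589×0.46811596 = 0.353243
  M+6: 0.49966821×0.09973596 + 0.23728589×0.43214809 = 0.152378
  M+8: 0.23728589×0.09973596 = 0.023666
Scale to base peak (0.353243) = 100: 34.9 : 98.4 : 100.0 : 43.1 : 6.7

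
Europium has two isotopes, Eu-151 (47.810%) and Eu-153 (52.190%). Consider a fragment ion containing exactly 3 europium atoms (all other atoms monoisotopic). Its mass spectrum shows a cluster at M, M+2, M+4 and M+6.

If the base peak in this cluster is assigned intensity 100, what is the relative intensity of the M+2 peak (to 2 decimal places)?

91.61

Term probabilities: M 0.1093, M+2 0.3579, M+4 0.3907, M+6 0.1422. Base peak = M+4.
P(M+4) = C(3,2) × 0.47810^1 × 0.52190^2 = 3 × 0.4781 × 0.27237961 = 0.390674 (base)
P(M+2) = C(3,1) × 0.47810^2 × 0.52190^1 = 3 × 0.22857961 × 0.5219 = 0.357887
Relative intensity = 0.357887 / 0.390674 × 100 = 91.61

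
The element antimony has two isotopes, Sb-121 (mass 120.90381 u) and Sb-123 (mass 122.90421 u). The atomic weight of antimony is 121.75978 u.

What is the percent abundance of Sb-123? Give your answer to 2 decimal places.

With x = fraction of Sb-121 (so Sb-123 is 1 − x):
120.90381·x + 122.90421·(1 − x) = 121.75978
(120.90381 − 122.90421)·x = 121.75978 − 122.90421
x = -1.14443 / -2.00040 = 0.57210 → 57.21% Sb-121, 42.79% Sb-123.

42.79%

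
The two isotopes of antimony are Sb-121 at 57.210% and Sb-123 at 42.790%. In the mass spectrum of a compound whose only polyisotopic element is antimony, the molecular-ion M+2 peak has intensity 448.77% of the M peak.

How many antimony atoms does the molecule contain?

The M+2/M ratio from n Sb atoms is n · q/p = n · 0.42790/0.57210.
n = 4.4877 × 0.57210/0.42790 = 6.00 ≈ 6

6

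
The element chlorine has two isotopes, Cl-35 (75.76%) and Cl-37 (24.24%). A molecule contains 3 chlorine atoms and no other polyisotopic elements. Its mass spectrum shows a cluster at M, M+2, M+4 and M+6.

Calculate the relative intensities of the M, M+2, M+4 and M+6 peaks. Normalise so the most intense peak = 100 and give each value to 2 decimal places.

100.00 : 95.99 : 30.71 : 3.28

The 3 Cl atoms are independent, so intensities follow the terms of (0.7576 + 0.2424)^3.
P(M) = 0.7576^3 = 0.434830
P(M+2) = 3 × 0.7576^2 × 0.2424^1 = 0.417382
P(M+4) = 3 × 0.7576^1 × 0.2424^2 = 0.133545
P(M+6) = 0.2424^3 = 0.014243
The M peak is largest (0.434830); scaling to 100 gives 100.00 : 95.99 : 30.71 : 3.28.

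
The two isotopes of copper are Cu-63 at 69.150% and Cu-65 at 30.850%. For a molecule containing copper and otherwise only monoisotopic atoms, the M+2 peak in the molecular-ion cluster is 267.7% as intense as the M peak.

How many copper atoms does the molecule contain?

For n independent Cu atoms, I(M+2)/I(M) = n · (abundance Cu-65) / (abundance Cu-63) = n · 0.30850/0.69150.
n = 2.677 × 0.69150/0.30850 = 6.00 ≈ 6

6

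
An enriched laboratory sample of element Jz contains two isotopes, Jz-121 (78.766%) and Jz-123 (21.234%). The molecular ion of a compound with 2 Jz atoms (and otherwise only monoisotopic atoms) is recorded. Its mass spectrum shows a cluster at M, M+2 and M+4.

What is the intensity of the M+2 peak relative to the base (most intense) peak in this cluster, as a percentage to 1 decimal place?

Binomial terms of (0.78766 + 0.21234)^2: M 0.6204, M+2 0.3345, M+4 0.0451 → M is the base peak.
P(M) = C(2,0) × 0.78766^2 × 0.21234^0 = 1 × 0.62040828 × 1.0000 = 0.620408 (base)
P(M+2) = C(2,1) × 0.78766^1 × 0.21234^1 = 2 × 0.78766 × 0.21234 = 0.334503
Relative intensity = 0.334503 / 0.620408 × 100 = 53.9

53.9%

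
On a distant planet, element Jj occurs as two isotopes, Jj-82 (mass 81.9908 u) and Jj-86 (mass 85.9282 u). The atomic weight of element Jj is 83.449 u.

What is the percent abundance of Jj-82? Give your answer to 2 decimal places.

62.97%

Let x be the fractional abundance of Jj-82; then Jj-86 has abundance 1 − x.
81.9908·x + 85.9282·(1 − x) = 83.449
(81.9908 − 85.9282)·x = 83.449 − 85.9282
x = -2.4792 / -3.9374 = 0.62965 → 62.97% Jj-82, 37.03% Jj-86.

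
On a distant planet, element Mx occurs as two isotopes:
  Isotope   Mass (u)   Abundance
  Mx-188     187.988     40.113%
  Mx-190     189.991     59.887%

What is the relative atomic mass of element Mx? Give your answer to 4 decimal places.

Average mass = Σ (abundance × isotope mass) = 0.40113 × 187.988 + 0.59887 × 189.991
= 75.40763 + 113.77991 = 189.18754 u

189.1875 u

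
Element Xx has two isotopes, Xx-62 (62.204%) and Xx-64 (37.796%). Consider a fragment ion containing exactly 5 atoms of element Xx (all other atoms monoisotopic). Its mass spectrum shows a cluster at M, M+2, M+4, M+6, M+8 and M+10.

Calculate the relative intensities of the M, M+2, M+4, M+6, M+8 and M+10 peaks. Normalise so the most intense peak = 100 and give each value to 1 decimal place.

Each Xx atom is independently Xx-62 (p = 0.62204) or Xx-64 (q = 0.37796); the cluster is the binomial expansion (p + q)^5.
P(M) = 0.62204^5 = 0.093130
P(M+2) = 5 × 0.62204^4 × 0.37796^1 = 0.282937
P(M+4) = 10 × 0.62204^3 × 0.37796^2 = 0.343832
P(M+6) = 10 × 0.62204^2 × 0.37796^3 = 0.208917
P(M+8) = 5 × 0.62204^1 × 0.37796^4 = 0.063470
P(M+10) = 0.37796^5 = 0.007713
The M+4 peak is largest (0.343832); scaling to 100 gives 27.1 : 82.3 : 100.0 : 60.8 : 18.5 : 2.2.

27.1 : 82.3 : 100.0 : 60.8 : 18.5 : 2.2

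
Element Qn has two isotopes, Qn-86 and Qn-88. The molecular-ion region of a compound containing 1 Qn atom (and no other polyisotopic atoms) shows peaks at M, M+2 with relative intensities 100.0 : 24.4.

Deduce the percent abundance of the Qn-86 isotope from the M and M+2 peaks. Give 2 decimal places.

80.39%

Write p for the Qn-86 fraction. I(M+2)/I(M) = [C(1,1)·p^0·(1−p)] / p^1 = 1·(1−p)/p = 24.4/100.0 = 0.2440
(1−p)/p = 0.2440/1 = 0.2440  ⇒  p = 1/(1 + 0.2440) = 0.8039
Qn-86: 80.39%, Qn-88: 19.61%.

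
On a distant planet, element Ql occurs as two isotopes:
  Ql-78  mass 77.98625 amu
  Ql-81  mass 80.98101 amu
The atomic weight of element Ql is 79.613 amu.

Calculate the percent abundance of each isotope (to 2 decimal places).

Ql-78: 45.68%, Ql-81: 54.32%

Writing the weighted mean with unknown fraction x of Ql-78:
77.98625·x + 80.98101·(1 − x) = 79.613
(77.98625 − 80.98101)·x = 79.613 − 80.98101
x = -1.36801 / -2.99476 = 0.45680 → 45.68% Ql-78, 54.32% Ql-81.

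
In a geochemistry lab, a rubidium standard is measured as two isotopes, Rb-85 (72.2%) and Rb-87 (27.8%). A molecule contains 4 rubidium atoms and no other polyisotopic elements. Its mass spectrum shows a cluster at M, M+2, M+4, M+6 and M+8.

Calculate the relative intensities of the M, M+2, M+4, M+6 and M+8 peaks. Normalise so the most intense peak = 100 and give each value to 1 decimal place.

The 4 Rb atoms are independent, so intensities follow the terms of (0.722 + 0.278)^4.
P(M) = 0.722^4 = 0.271737
P(M+2) = 4 × 0.722^3 × 0.278^1 = 0.418520
P(M+4) = 6 × 0.722^2 × 0.278^2 = 0.241721
P(M+6) = 4 × 0.722^1 × 0.278^3 = 0.062049
P(M+8) = 0.278^4 = 0.005973
The M+2 peak is largest (0.418520); scaling to 100 gives 64.9 : 100.0 : 57.8 : 14.8 : 1.4.

64.9 : 100.0 : 57.8 : 14.8 : 1.4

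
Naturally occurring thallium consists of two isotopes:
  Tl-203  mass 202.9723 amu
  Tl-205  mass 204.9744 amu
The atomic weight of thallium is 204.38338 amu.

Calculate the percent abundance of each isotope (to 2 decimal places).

Let x be the fractional abundance of Tl-203; then Tl-205 has abundance 1 − x.
202.9723·x + 204.9744·(1 − x) = 204.38338
(202.9723 − 204.9744)·x = 204.38338 − 204.9744
x = -0.59102 / -2.0021 = 0.29520 → 29.52% Tl-203, 70.48% Tl-205.

Tl-203: 29.52%, Tl-205: 70.48%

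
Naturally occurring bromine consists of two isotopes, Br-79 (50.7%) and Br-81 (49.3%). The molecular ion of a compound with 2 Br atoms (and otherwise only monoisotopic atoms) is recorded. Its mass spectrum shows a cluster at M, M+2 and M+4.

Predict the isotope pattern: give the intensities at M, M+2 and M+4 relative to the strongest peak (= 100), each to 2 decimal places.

51.42 : 100.00 : 48.62

Each Br atom is independently Br-79 (p = 0.507) or Br-81 (q = 0.493); the cluster is the binomial expansion (p + q)^2.
P(M) = 0.507^2 = 0.257049
P(M+2) = 2 × 0.507^1 × 0.493^1 = 0.499902
P(M+4) = 0.493^2 = 0.243049
The M+2 peak is largest (0.499902); scaling to 100 gives 51.42 : 100.00 : 48.62.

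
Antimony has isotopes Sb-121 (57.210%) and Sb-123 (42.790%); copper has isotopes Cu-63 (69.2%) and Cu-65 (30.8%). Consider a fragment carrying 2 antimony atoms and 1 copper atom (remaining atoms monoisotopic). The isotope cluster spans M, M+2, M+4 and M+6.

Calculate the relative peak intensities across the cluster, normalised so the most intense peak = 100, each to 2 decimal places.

51.52 : 100.00 : 63.12 : 12.83

Antimony pattern (n=2): 0.32729841 : 0.48960318 : 0.18309841
Copper pattern (n=1): 0.6920 : 0.3080
Convolve the two distributions (both contribute in 2-u steps):
  M: 0.32729841×0.6920 = 0.226490
  M+2: 0.32729841×0.3080 + 0.48960318×0.6920 = 0.439613
  M+4: 0.48960318×0.3080 + 0.18309841×0.6920 = 0.277502
  M+6: 0.18309841×0.3080 = 0.056394
Scale to base peak (0.439613) = 100: 51.52 : 100.00 : 63.12 : 12.83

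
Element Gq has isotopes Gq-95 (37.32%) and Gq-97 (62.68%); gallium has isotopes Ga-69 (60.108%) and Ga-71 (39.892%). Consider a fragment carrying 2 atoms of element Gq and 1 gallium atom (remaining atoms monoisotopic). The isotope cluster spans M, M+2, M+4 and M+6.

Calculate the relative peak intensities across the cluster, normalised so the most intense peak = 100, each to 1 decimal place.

19.8 : 79.7 : 100.0 : 37.1

Element Gq pattern (n=2): 0.13927824 : 0.46784352 : 0.39287824
Gallium pattern (n=1): 0.60108 : 0.39892
Convolve the two distributions (both contribute in 2-u steps):
  M: 0.13927824×0.60108 = 0.083717
  M+2: 0.13927824×0.39892 + 0.46784352×0.60108 = 0.336772
  M+4: 0.46784352×0.39892 + 0.39287824×0.60108 = 0.422783
  M+6: 0.39287824×0.39892 = 0.156727
Scale to base peak (0.422783) = 100: 19.8 : 79.7 : 100.0 : 37.1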